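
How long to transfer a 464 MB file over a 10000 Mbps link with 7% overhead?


Effective throughput = 10000 * (1 - 7/100) = 9300 Mbps
File size in Mb = 464 * 8 = 3712 Mb
Time = 3712 / 9300
Time = 0.3991 seconds


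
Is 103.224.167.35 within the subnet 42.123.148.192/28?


Subnet network: 42.123.148.192
Test IP AND mask: 103.224.167.32
No, 103.224.167.35 is not in 42.123.148.192/28


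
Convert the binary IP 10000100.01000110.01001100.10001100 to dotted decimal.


10000100 = 132
01000110 = 70
01001100 = 76
10001100 = 140
IP: 132.70.76.140


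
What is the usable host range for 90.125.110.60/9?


Network: 90.0.0.0
Broadcast: 90.127.255.255
First usable = network + 1
Last usable = broadcast - 1
Range: 90.0.0.1 to 90.127.255.254


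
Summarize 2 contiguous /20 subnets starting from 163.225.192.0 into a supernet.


Original prefix: /20
Number of subnets: 2 = 2^1
New prefix = 20 - 1 = 19
Supernet: 163.225.192.0/19


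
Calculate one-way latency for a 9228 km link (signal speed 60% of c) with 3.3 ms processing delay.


Speed = 0.6 * 3e5 km/s = 180000 km/s
Propagation delay = 9228 / 180000 = 0.0513 s = 51.2667 ms
Processing delay = 3.3 ms
Total one-way latency = 54.5667 ms


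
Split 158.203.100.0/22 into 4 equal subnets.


New prefix = 22 + 2 = 24
Each subnet has 256 addresses
  158.203.100.0/24
  158.203.101.0/24
  158.203.102.0/24
  158.203.103.0/24
Subnets: 158.203.100.0/24, 158.203.101.0/24, 158.203.102.0/24, 158.203.103.0/24


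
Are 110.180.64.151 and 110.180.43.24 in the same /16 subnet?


Mask: 255.255.0.0
110.180.64.151 AND mask = 110.180.0.0
110.180.43.24 AND mask = 110.180.0.0
Yes, same subnet (110.180.0.0)


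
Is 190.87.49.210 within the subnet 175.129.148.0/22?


Subnet network: 175.129.148.0
Test IP AND mask: 190.87.48.0
No, 190.87.49.210 is not in 175.129.148.0/22


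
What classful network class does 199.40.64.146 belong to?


First octet: 199
Binary: 11000111
110xxxxx -> Class C (192-223)
Class C, default mask 255.255.255.0 (/24)


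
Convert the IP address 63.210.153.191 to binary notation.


63 = 00111111
210 = 11010010
153 = 10011001
191 = 10111111
Binary: 00111111.11010010.10011001.10111111


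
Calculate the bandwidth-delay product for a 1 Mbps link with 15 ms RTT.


BDP = bandwidth * RTT
= 1 Mbps * 15 ms
= 1 * 1e6 * 15 / 1000 bits
= 15000 bits
= 1875 bytes
= 1.8311 KB
BDP = 15000 bits (1875 bytes)


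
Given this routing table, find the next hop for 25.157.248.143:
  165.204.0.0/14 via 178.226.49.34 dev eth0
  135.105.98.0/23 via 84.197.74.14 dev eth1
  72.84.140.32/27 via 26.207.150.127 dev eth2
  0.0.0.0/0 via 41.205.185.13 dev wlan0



Longest prefix match for 25.157.248.143:
  /14 165.204.0.0: no
  /23 135.105.98.0: no
  /27 72.84.140.32: no
  /0 0.0.0.0: MATCH
Selected: next-hop 41.205.185.13 via wlan0 (matched /0)


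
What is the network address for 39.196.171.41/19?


IP:   00100111.11000100.10101011.00101001
Mask: 11111111.11111111.11100000.00000000
AND operation:
Net:  00100111.11000100.10100000.00000000
Network: 39.196.160.0/19


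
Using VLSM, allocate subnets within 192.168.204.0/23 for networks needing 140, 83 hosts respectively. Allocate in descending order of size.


140 hosts -> /24 (254 usable): 192.168.204.0/24
83 hosts -> /25 (126 usable): 192.168.205.0/25
Allocation: 192.168.204.0/24 (140 hosts, 254 usable); 192.168.205.0/25 (83 hosts, 126 usable)


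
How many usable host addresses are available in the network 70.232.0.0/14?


Host bits = 32 - 14 = 18
Total addresses = 2^18 = 262144
Usable = total - 2 (network and broadcast)
Usable hosts: 262142


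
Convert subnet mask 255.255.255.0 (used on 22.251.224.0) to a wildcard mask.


Subnet mask: 255.255.255.0
Wildcard = 255.255.255.255 - subnet mask
255 - 255 = 0
255 - 255 = 0
255 - 255 = 0
255 - 0 = 255
Wildcard: 0.0.0.255


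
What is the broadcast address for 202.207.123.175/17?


Network: 202.207.0.0/17
Host bits = 15
Set all host bits to 1:
Broadcast: 202.207.127.255


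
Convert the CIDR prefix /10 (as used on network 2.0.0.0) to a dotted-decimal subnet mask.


/10 means 10 network bits, 22 host bits
Binary: 11111111110000000000000000000000
Mask: 255.192.0.0


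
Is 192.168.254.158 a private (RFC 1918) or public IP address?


RFC 1918 private ranges:
  10.0.0.0/8 (10.0.0.0 - 10.255.255.255)
  172.16.0.0/12 (172.16.0.0 - 172.31.255.255)
  192.168.0.0/16 (192.168.0.0 - 192.168.255.255)
Private (in 192.168.0.0/16)


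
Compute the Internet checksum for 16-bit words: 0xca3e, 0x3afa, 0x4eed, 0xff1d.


Sum all words (with carry folding):
+ 0xca3e = 0xca3e
+ 0x3afa = 0x0539
+ 0x4eed = 0x5426
+ 0xff1d = 0x5344
One's complement: ~0x5344
Checksum = 0xacbb


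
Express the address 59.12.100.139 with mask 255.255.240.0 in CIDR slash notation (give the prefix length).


Binary: 11111111.11111111.11110000.00000000
Count leading 1s
Prefix: /20


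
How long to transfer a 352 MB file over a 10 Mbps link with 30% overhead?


Effective throughput = 10 * (1 - 30/100) = 7 Mbps
File size in Mb = 352 * 8 = 2816 Mb
Time = 2816 / 7
Time = 402.2857 seconds


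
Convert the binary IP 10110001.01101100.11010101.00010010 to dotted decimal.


10110001 = 177
01101100 = 108
11010101 = 213
00010010 = 18
IP: 177.108.213.18


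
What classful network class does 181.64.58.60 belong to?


First octet: 181
Binary: 10110101
10xxxxxx -> Class B (128-191)
Class B, default mask 255.255.0.0 (/16)


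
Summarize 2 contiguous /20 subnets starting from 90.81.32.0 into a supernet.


Original prefix: /20
Number of subnets: 2 = 2^1
New prefix = 20 - 1 = 19
Supernet: 90.81.32.0/19


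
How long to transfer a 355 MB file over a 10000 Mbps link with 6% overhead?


Effective throughput = 10000 * (1 - 6/100) = 9400 Mbps
File size in Mb = 355 * 8 = 2840 Mb
Time = 2840 / 9400
Time = 0.3021 seconds


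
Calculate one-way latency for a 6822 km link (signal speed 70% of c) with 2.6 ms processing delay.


Speed = 0.7 * 3e5 km/s = 210000 km/s
Propagation delay = 6822 / 210000 = 0.0325 s = 32.4857 ms
Processing delay = 2.6 ms
Total one-way latency = 35.0857 ms


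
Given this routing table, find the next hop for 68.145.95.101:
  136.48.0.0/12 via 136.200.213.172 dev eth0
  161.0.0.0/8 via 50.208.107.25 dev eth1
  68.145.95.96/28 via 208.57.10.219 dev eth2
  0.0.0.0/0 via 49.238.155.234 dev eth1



Longest prefix match for 68.145.95.101:
  /12 136.48.0.0: no
  /8 161.0.0.0: no
  /28 68.145.95.96: MATCH
  /0 0.0.0.0: MATCH
Selected: next-hop 208.57.10.219 via eth2 (matched /28)


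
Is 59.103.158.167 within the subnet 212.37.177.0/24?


Subnet network: 212.37.177.0
Test IP AND mask: 59.103.158.0
No, 59.103.158.167 is not in 212.37.177.0/24


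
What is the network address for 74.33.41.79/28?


IP:   01001010.00100001.00101001.01001111
Mask: 11111111.11111111.11111111.11110000
AND operation:
Net:  01001010.00100001.00101001.01000000
Network: 74.33.41.64/28


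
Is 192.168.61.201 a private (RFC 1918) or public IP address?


RFC 1918 private ranges:
  10.0.0.0/8 (10.0.0.0 - 10.255.255.255)
  172.16.0.0/12 (172.16.0.0 - 172.31.255.255)
  192.168.0.0/16 (192.168.0.0 - 192.168.255.255)
Private (in 192.168.0.0/16)


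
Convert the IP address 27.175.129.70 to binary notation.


27 = 00011011
175 = 10101111
129 = 10000001
70 = 01000110
Binary: 00011011.10101111.10000001.01000110


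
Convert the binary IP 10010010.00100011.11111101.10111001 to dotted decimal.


10010010 = 146
00100011 = 35
11111101 = 253
10111001 = 185
IP: 146.35.253.185


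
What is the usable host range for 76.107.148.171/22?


Network: 76.107.148.0
Broadcast: 76.107.151.255
First usable = network + 1
Last usable = broadcast - 1
Range: 76.107.148.1 to 76.107.151.254


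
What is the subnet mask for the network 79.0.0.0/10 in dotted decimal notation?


/10 means 10 network bits, 22 host bits
Binary: 11111111110000000000000000000000
Mask: 255.192.0.0


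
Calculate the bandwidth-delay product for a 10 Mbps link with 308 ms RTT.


BDP = bandwidth * RTT
= 10 Mbps * 308 ms
= 10 * 1e6 * 308 / 1000 bits
= 3080000 bits
= 385000 bytes
= 375.9766 KB
BDP = 3080000 bits (385000 bytes)


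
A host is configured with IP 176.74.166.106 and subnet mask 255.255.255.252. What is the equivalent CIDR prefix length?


Binary: 11111111.11111111.11111111.11111100
Count leading 1s
Prefix: /30


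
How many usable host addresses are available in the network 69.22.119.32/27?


Host bits = 32 - 27 = 5
Total addresses = 2^5 = 32
Usable = total - 2 (network and broadcast)
Usable hosts: 30


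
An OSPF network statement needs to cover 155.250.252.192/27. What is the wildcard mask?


Subnet mask: 255.255.255.224
Wildcard = 255.255.255.255 - subnet mask
255 - 255 = 0
255 - 255 = 0
255 - 255 = 0
255 - 224 = 31
Wildcard: 0.0.0.31


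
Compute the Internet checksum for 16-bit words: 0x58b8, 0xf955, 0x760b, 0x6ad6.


Sum all words (with carry folding):
+ 0x58b8 = 0x58b8
+ 0xf955 = 0x520e
+ 0x760b = 0xc819
+ 0x6ad6 = 0x32f0
One's complement: ~0x32f0
Checksum = 0xcd0f


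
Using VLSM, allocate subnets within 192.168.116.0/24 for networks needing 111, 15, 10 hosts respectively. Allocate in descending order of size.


111 hosts -> /25 (126 usable): 192.168.116.0/25
15 hosts -> /27 (30 usable): 192.168.116.128/27
10 hosts -> /28 (14 usable): 192.168.116.160/28
Allocation: 192.168.116.0/25 (111 hosts, 126 usable); 192.168.116.128/27 (15 hosts, 30 usable); 192.168.116.160/28 (10 hosts, 14 usable)


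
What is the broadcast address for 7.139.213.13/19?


Network: 7.139.192.0/19
Host bits = 13
Set all host bits to 1:
Broadcast: 7.139.223.255


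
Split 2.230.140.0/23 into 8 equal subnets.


New prefix = 23 + 3 = 26
Each subnet has 64 addresses
  2.230.140.0/26
  2.230.140.64/26
  2.230.140.128/26
  2.230.140.192/26
  2.230.141.0/26
  2.230.141.64/26
  2.230.141.128/26
  2.230.141.192/26
Subnets: 2.230.140.0/26, 2.230.140.64/26, 2.230.140.128/26, 2.230.140.192/26, 2.230.141.0/26, 2.230.141.64/26, 2.230.141.128/26, 2.230.141.192/26


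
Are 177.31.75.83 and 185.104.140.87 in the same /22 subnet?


Mask: 255.255.252.0
177.31.75.83 AND mask = 177.31.72.0
185.104.140.87 AND mask = 185.104.140.0
No, different subnets (177.31.72.0 vs 185.104.140.0)


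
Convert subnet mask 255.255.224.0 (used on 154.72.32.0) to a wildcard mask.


Subnet mask: 255.255.224.0
Wildcard = 255.255.255.255 - subnet mask
255 - 255 = 0
255 - 255 = 0
255 - 224 = 31
255 - 0 = 255
Wildcard: 0.0.31.255


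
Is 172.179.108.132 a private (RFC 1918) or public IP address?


RFC 1918 private ranges:
  10.0.0.0/8 (10.0.0.0 - 10.255.255.255)
  172.16.0.0/12 (172.16.0.0 - 172.31.255.255)
  192.168.0.0/16 (192.168.0.0 - 192.168.255.255)
Public (not in any RFC 1918 range)


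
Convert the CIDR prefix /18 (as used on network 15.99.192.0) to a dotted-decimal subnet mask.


/18 means 18 network bits, 14 host bits
Binary: 11111111111111111100000000000000
Mask: 255.255.192.0


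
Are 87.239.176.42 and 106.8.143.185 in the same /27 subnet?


Mask: 255.255.255.224
87.239.176.42 AND mask = 87.239.176.32
106.8.143.185 AND mask = 106.8.143.160
No, different subnets (87.239.176.32 vs 106.8.143.160)


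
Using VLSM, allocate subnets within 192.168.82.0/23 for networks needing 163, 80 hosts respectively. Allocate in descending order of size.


163 hosts -> /24 (254 usable): 192.168.82.0/24
80 hosts -> /25 (126 usable): 192.168.83.0/25
Allocation: 192.168.82.0/24 (163 hosts, 254 usable); 192.168.83.0/25 (80 hosts, 126 usable)


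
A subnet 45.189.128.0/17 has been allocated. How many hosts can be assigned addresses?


Host bits = 32 - 17 = 15
Total addresses = 2^15 = 32768
Usable = total - 2 (network and broadcast)
Usable hosts: 32766


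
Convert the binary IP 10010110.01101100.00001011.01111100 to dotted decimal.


10010110 = 150
01101100 = 108
00001011 = 11
01111100 = 124
IP: 150.108.11.124


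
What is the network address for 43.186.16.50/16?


IP:   00101011.10111010.00010000.00110010
Mask: 11111111.11111111.00000000.00000000
AND operation:
Net:  00101011.10111010.00000000.00000000
Network: 43.186.0.0/16


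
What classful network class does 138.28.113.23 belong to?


First octet: 138
Binary: 10001010
10xxxxxx -> Class B (128-191)
Class B, default mask 255.255.0.0 (/16)


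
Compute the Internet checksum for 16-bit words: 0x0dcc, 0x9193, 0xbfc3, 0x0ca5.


Sum all words (with carry folding):
+ 0x0dcc = 0x0dcc
+ 0x9193 = 0x9f5f
+ 0xbfc3 = 0x5f23
+ 0x0ca5 = 0x6bc8
One's complement: ~0x6bc8
Checksum = 0x9437


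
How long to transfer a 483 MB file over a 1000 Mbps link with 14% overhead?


Effective throughput = 1000 * (1 - 14/100) = 860 Mbps
File size in Mb = 483 * 8 = 3864 Mb
Time = 3864 / 860
Time = 4.493 seconds


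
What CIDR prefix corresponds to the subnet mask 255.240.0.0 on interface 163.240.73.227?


Binary: 11111111.11110000.00000000.00000000
Count leading 1s
Prefix: /12


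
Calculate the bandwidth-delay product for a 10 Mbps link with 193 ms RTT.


BDP = bandwidth * RTT
= 10 Mbps * 193 ms
= 10 * 1e6 * 193 / 1000 bits
= 1930000 bits
= 241250 bytes
= 235.5957 KB
BDP = 1930000 bits (241250 bytes)


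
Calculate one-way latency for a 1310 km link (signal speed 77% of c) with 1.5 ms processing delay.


Speed = 0.77 * 3e5 km/s = 231000 km/s
Propagation delay = 1310 / 231000 = 0.0057 s = 5.671 ms
Processing delay = 1.5 ms
Total one-way latency = 7.171 ms


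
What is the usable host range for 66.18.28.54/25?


Network: 66.18.28.0
Broadcast: 66.18.28.127
First usable = network + 1
Last usable = broadcast - 1
Range: 66.18.28.1 to 66.18.28.126


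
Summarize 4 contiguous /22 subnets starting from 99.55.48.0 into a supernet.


Original prefix: /22
Number of subnets: 4 = 2^2
New prefix = 22 - 2 = 20
Supernet: 99.55.48.0/20


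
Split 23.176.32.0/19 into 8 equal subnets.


New prefix = 19 + 3 = 22
Each subnet has 1024 addresses
  23.176.32.0/22
  23.176.36.0/22
  23.176.40.0/22
  23.176.44.0/22
  23.176.48.0/22
  23.176.52.0/22
  23.176.56.0/22
  23.176.60.0/22
Subnets: 23.176.32.0/22, 23.176.36.0/22, 23.176.40.0/22, 23.176.44.0/22, 23.176.48.0/22, 23.176.52.0/22, 23.176.56.0/22, 23.176.60.0/22


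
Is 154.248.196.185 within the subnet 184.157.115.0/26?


Subnet network: 184.157.115.0
Test IP AND mask: 154.248.196.128
No, 154.248.196.185 is not in 184.157.115.0/26


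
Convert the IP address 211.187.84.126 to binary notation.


211 = 11010011
187 = 10111011
84 = 01010100
126 = 01111110
Binary: 11010011.10111011.01010100.01111110


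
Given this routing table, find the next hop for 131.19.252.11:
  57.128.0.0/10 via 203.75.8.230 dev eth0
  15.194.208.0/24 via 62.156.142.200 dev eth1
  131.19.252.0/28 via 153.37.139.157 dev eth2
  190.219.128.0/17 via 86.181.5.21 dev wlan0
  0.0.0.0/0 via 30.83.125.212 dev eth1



Longest prefix match for 131.19.252.11:
  /10 57.128.0.0: no
  /24 15.194.208.0: no
  /28 131.19.252.0: MATCH
  /17 190.219.128.0: no
  /0 0.0.0.0: MATCH
Selected: next-hop 153.37.139.157 via eth2 (matched /28)


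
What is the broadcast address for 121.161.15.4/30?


Network: 121.161.15.4/30
Host bits = 2
Set all host bits to 1:
Broadcast: 121.161.15.7


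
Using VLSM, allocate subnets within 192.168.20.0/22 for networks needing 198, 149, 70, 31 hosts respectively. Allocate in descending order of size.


198 hosts -> /24 (254 usable): 192.168.20.0/24
149 hosts -> /24 (254 usable): 192.168.21.0/24
70 hosts -> /25 (126 usable): 192.168.22.0/25
31 hosts -> /26 (62 usable): 192.168.22.128/26
Allocation: 192.168.20.0/24 (198 hosts, 254 usable); 192.168.21.0/24 (149 hosts, 254 usable); 192.168.22.0/25 (70 hosts, 126 usable); 192.168.22.128/26 (31 hosts, 62 usable)


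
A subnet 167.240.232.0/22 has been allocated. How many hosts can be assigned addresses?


Host bits = 32 - 22 = 10
Total addresses = 2^10 = 1024
Usable = total - 2 (network and broadcast)
Usable hosts: 1022


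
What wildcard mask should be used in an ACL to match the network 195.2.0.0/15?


Subnet mask: 255.254.0.0
Wildcard = 255.255.255.255 - subnet mask
255 - 255 = 0
255 - 254 = 1
255 - 0 = 255
255 - 0 = 255
Wildcard: 0.1.255.255


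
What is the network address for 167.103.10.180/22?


IP:   10100111.01100111.00001010.10110100
Mask: 11111111.11111111.11111100.00000000
AND operation:
Net:  10100111.01100111.00001000.00000000
Network: 167.103.8.0/22


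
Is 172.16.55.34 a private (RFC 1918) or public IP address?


RFC 1918 private ranges:
  10.0.0.0/8 (10.0.0.0 - 10.255.255.255)
  172.16.0.0/12 (172.16.0.0 - 172.31.255.255)
  192.168.0.0/16 (192.168.0.0 - 192.168.255.255)
Private (in 172.16.0.0/12)


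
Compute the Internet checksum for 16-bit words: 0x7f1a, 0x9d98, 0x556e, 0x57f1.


Sum all words (with carry folding):
+ 0x7f1a = 0x7f1a
+ 0x9d98 = 0x1cb3
+ 0x556e = 0x7221
+ 0x57f1 = 0xca12
One's complement: ~0xca12
Checksum = 0x35ed


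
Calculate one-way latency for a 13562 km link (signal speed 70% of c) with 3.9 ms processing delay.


Speed = 0.7 * 3e5 km/s = 210000 km/s
Propagation delay = 13562 / 210000 = 0.0646 s = 64.581 ms
Processing delay = 3.9 ms
Total one-way latency = 68.481 ms


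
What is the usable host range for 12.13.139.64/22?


Network: 12.13.136.0
Broadcast: 12.13.139.255
First usable = network + 1
Last usable = broadcast - 1
Range: 12.13.136.1 to 12.13.139.254


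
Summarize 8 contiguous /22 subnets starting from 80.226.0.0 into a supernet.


Original prefix: /22
Number of subnets: 8 = 2^3
New prefix = 22 - 3 = 19
Supernet: 80.226.0.0/19


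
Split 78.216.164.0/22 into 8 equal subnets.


New prefix = 22 + 3 = 25
Each subnet has 128 addresses
  78.216.164.0/25
  78.216.164.128/25
  78.216.165.0/25
  78.216.165.128/25
  78.216.166.0/25
  78.216.166.128/25
  78.216.167.0/25
  78.216.167.128/25
Subnets: 78.216.164.0/25, 78.216.164.128/25, 78.216.165.0/25, 78.216.165.128/25, 78.216.166.0/25, 78.216.166.128/25, 78.216.167.0/25, 78.216.167.128/25


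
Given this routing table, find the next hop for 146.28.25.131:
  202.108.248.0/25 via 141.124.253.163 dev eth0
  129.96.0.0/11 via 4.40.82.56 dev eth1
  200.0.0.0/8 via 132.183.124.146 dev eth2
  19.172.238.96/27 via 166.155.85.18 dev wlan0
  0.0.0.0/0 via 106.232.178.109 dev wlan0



Longest prefix match for 146.28.25.131:
  /25 202.108.248.0: no
  /11 129.96.0.0: no
  /8 200.0.0.0: no
  /27 19.172.238.96: no
  /0 0.0.0.0: MATCH
Selected: next-hop 106.232.178.109 via wlan0 (matched /0)


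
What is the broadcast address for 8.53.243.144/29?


Network: 8.53.243.144/29
Host bits = 3
Set all host bits to 1:
Broadcast: 8.53.243.151


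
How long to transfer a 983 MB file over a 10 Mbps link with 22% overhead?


Effective throughput = 10 * (1 - 22/100) = 7.8 Mbps
File size in Mb = 983 * 8 = 7864 Mb
Time = 7864 / 7.8
Time = 1008.2051 seconds


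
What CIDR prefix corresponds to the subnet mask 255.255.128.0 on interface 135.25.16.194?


Binary: 11111111.11111111.10000000.00000000
Count leading 1s
Prefix: /17


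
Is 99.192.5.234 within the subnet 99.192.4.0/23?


Subnet network: 99.192.4.0
Test IP AND mask: 99.192.4.0
Yes, 99.192.5.234 is in 99.192.4.0/23


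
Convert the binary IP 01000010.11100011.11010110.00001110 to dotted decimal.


01000010 = 66
11100011 = 227
11010110 = 214
00001110 = 14
IP: 66.227.214.14


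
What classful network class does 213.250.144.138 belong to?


First octet: 213
Binary: 11010101
110xxxxx -> Class C (192-223)
Class C, default mask 255.255.255.0 (/24)


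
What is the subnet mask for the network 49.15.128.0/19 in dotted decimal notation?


/19 means 19 network bits, 13 host bits
Binary: 11111111111111111110000000000000
Mask: 255.255.224.0


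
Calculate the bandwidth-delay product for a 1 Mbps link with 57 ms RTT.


BDP = bandwidth * RTT
= 1 Mbps * 57 ms
= 1 * 1e6 * 57 / 1000 bits
= 57000 bits
= 7125 bytes
= 6.958 KB
BDP = 57000 bits (7125 bytes)


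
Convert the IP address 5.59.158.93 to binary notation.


5 = 00000101
59 = 00111011
158 = 10011110
93 = 01011101
Binary: 00000101.00111011.10011110.01011101


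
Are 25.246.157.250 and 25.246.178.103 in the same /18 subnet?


Mask: 255.255.192.0
25.246.157.250 AND mask = 25.246.128.0
25.246.178.103 AND mask = 25.246.128.0
Yes, same subnet (25.246.128.0)


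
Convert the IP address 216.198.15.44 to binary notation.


216 = 11011000
198 = 11000110
15 = 00001111
44 = 00101100
Binary: 11011000.11000110.00001111.00101100


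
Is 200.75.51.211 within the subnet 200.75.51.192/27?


Subnet network: 200.75.51.192
Test IP AND mask: 200.75.51.192
Yes, 200.75.51.211 is in 200.75.51.192/27


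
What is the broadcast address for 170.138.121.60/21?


Network: 170.138.120.0/21
Host bits = 11
Set all host bits to 1:
Broadcast: 170.138.127.255


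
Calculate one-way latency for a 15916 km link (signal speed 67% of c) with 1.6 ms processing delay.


Speed = 0.67 * 3e5 km/s = 201000 km/s
Propagation delay = 15916 / 201000 = 0.0792 s = 79.1841 ms
Processing delay = 1.6 ms
Total one-way latency = 80.7841 ms


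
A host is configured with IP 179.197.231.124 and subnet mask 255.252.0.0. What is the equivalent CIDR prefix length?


Binary: 11111111.11111100.00000000.00000000
Count leading 1s
Prefix: /14


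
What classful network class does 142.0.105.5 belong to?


First octet: 142
Binary: 10001110
10xxxxxx -> Class B (128-191)
Class B, default mask 255.255.0.0 (/16)


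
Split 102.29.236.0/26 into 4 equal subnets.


New prefix = 26 + 2 = 28
Each subnet has 16 addresses
  102.29.236.0/28
  102.29.236.16/28
  102.29.236.32/28
  102.29.236.48/28
Subnets: 102.29.236.0/28, 102.29.236.16/28, 102.29.236.32/28, 102.29.236.48/28


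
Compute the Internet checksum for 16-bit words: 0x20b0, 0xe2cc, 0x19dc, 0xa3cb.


Sum all words (with carry folding):
+ 0x20b0 = 0x20b0
+ 0xe2cc = 0x037d
+ 0x19dc = 0x1d59
+ 0xa3cb = 0xc124
One's complement: ~0xc124
Checksum = 0x3edb


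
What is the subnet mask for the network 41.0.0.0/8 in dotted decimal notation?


/8 means 8 network bits, 24 host bits
Binary: 11111111000000000000000000000000
Mask: 255.0.0.0


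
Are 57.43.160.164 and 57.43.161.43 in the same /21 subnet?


Mask: 255.255.248.0
57.43.160.164 AND mask = 57.43.160.0
57.43.161.43 AND mask = 57.43.160.0
Yes, same subnet (57.43.160.0)


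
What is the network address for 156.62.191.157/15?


IP:   10011100.00111110.10111111.10011101
Mask: 11111111.11111110.00000000.00000000
AND operation:
Net:  10011100.00111110.00000000.00000000
Network: 156.62.0.0/15


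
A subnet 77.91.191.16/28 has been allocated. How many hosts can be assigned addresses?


Host bits = 32 - 28 = 4
Total addresses = 2^4 = 16
Usable = total - 2 (network and broadcast)
Usable hosts: 14


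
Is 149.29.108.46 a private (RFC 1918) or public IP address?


RFC 1918 private ranges:
  10.0.0.0/8 (10.0.0.0 - 10.255.255.255)
  172.16.0.0/12 (172.16.0.0 - 172.31.255.255)
  192.168.0.0/16 (192.168.0.0 - 192.168.255.255)
Public (not in any RFC 1918 range)


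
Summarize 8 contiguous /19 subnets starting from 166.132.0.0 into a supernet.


Original prefix: /19
Number of subnets: 8 = 2^3
New prefix = 19 - 3 = 16
Supernet: 166.132.0.0/16


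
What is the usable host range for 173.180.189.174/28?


Network: 173.180.189.160
Broadcast: 173.180.189.175
First usable = network + 1
Last usable = broadcast - 1
Range: 173.180.189.161 to 173.180.189.174


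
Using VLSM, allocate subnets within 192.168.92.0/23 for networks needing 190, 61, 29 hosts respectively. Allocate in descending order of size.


190 hosts -> /24 (254 usable): 192.168.92.0/24
61 hosts -> /26 (62 usable): 192.168.93.0/26
29 hosts -> /27 (30 usable): 192.168.93.64/27
Allocation: 192.168.92.0/24 (190 hosts, 254 usable); 192.168.93.0/26 (61 hosts, 62 usable); 192.168.93.64/27 (29 hosts, 30 usable)


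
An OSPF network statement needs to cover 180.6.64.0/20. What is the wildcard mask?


Subnet mask: 255.255.240.0
Wildcard = 255.255.255.255 - subnet mask
255 - 255 = 0
255 - 255 = 0
255 - 240 = 15
255 - 0 = 255
Wildcard: 0.0.15.255


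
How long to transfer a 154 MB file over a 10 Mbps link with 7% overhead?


Effective throughput = 10 * (1 - 7/100) = 9.3 Mbps
File size in Mb = 154 * 8 = 1232 Mb
Time = 1232 / 9.3
Time = 132.4731 seconds


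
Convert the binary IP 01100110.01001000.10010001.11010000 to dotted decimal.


01100110 = 102
01001000 = 72
10010001 = 145
11010000 = 208
IP: 102.72.145.208


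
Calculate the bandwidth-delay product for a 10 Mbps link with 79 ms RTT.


BDP = bandwidth * RTT
= 10 Mbps * 79 ms
= 10 * 1e6 * 79 / 1000 bits
= 790000 bits
= 98750 bytes
= 96.4355 KB
BDP = 790000 bits (98750 bytes)


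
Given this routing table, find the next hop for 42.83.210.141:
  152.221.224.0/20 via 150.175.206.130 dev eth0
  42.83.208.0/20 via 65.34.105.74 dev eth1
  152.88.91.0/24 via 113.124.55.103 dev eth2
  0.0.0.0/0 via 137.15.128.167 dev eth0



Longest prefix match for 42.83.210.141:
  /20 152.221.224.0: no
  /20 42.83.208.0: MATCH
  /24 152.88.91.0: no
  /0 0.0.0.0: MATCH
Selected: next-hop 65.34.105.74 via eth1 (matched /20)


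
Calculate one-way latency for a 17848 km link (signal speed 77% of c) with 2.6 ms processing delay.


Speed = 0.77 * 3e5 km/s = 231000 km/s
Propagation delay = 17848 / 231000 = 0.0773 s = 77.2641 ms
Processing delay = 2.6 ms
Total one-way latency = 79.8641 ms


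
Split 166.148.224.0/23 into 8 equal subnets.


New prefix = 23 + 3 = 26
Each subnet has 64 addresses
  166.148.224.0/26
  166.148.224.64/26
  166.148.224.128/26
  166.148.224.192/26
  166.148.225.0/26
  166.148.225.64/26
  166.148.225.128/26
  166.148.225.192/26
Subnets: 166.148.224.0/26, 166.148.224.64/26, 166.148.224.128/26, 166.148.224.192/26, 166.148.225.0/26, 166.148.225.64/26, 166.148.225.128/26, 166.148.225.192/26


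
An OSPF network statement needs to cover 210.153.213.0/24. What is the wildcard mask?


Subnet mask: 255.255.255.0
Wildcard = 255.255.255.255 - subnet mask
255 - 255 = 0
255 - 255 = 0
255 - 255 = 0
255 - 0 = 255
Wildcard: 0.0.0.255


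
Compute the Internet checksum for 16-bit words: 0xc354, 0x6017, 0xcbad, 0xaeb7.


Sum all words (with carry folding):
+ 0xc354 = 0xc354
+ 0x6017 = 0x236c
+ 0xcbad = 0xef19
+ 0xaeb7 = 0x9dd1
One's complement: ~0x9dd1
Checksum = 0x622e


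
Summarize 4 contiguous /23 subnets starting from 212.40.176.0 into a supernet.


Original prefix: /23
Number of subnets: 4 = 2^2
New prefix = 23 - 2 = 21
Supernet: 212.40.176.0/21


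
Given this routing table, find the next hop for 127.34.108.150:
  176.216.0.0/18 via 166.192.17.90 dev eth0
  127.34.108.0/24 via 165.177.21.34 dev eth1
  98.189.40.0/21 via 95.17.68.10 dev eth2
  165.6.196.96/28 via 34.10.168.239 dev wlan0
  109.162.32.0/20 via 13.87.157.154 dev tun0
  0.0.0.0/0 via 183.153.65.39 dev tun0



Longest prefix match for 127.34.108.150:
  /18 176.216.0.0: no
  /24 127.34.108.0: MATCH
  /21 98.189.40.0: no
  /28 165.6.196.96: no
  /20 109.162.32.0: no
  /0 0.0.0.0: MATCH
Selected: next-hop 165.177.21.34 via eth1 (matched /24)


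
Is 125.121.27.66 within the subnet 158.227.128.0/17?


Subnet network: 158.227.128.0
Test IP AND mask: 125.121.0.0
No, 125.121.27.66 is not in 158.227.128.0/17


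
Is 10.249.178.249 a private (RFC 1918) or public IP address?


RFC 1918 private ranges:
  10.0.0.0/8 (10.0.0.0 - 10.255.255.255)
  172.16.0.0/12 (172.16.0.0 - 172.31.255.255)
  192.168.0.0/16 (192.168.0.0 - 192.168.255.255)
Private (in 10.0.0.0/8)


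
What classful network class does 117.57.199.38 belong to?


First octet: 117
Binary: 01110101
0xxxxxxx -> Class A (1-126)
Class A, default mask 255.0.0.0 (/8)


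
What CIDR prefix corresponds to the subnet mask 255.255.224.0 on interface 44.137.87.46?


Binary: 11111111.11111111.11100000.00000000
Count leading 1s
Prefix: /19


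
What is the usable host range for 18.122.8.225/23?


Network: 18.122.8.0
Broadcast: 18.122.9.255
First usable = network + 1
Last usable = broadcast - 1
Range: 18.122.8.1 to 18.122.9.254


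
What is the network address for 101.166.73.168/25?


IP:   01100101.10100110.01001001.10101000
Mask: 11111111.11111111.11111111.10000000
AND operation:
Net:  01100101.10100110.01001001.10000000
Network: 101.166.73.128/25


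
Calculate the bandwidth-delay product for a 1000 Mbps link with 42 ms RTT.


BDP = bandwidth * RTT
= 1000 Mbps * 42 ms
= 1000 * 1e6 * 42 / 1000 bits
= 42000000 bits
= 5250000 bytes
= 5126.9531 KB
BDP = 42000000 bits (5250000 bytes)


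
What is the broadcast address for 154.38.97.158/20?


Network: 154.38.96.0/20
Host bits = 12
Set all host bits to 1:
Broadcast: 154.38.111.255


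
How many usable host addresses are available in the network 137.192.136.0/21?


Host bits = 32 - 21 = 11
Total addresses = 2^11 = 2048
Usable = total - 2 (network and broadcast)
Usable hosts: 2046


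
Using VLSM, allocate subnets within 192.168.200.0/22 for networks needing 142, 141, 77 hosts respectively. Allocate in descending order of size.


142 hosts -> /24 (254 usable): 192.168.200.0/24
141 hosts -> /24 (254 usable): 192.168.201.0/24
77 hosts -> /25 (126 usable): 192.168.202.0/25
Allocation: 192.168.200.0/24 (142 hosts, 254 usable); 192.168.201.0/24 (141 hosts, 254 usable); 192.168.202.0/25 (77 hosts, 126 usable)


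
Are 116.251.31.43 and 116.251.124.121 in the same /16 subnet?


Mask: 255.255.0.0
116.251.31.43 AND mask = 116.251.0.0
116.251.124.121 AND mask = 116.251.0.0
Yes, same subnet (116.251.0.0)


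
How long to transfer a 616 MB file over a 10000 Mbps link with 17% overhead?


Effective throughput = 10000 * (1 - 17/100) = 8300 Mbps
File size in Mb = 616 * 8 = 4928 Mb
Time = 4928 / 8300
Time = 0.5937 seconds


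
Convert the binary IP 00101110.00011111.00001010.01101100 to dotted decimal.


00101110 = 46
00011111 = 31
00001010 = 10
01101100 = 108
IP: 46.31.10.108


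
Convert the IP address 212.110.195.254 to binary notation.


212 = 11010100
110 = 01101110
195 = 11000011
254 = 11111110
Binary: 11010100.01101110.11000011.11111110


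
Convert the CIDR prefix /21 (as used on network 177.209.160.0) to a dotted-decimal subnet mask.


/21 means 21 network bits, 11 host bits
Binary: 11111111111111111111100000000000
Mask: 255.255.248.0


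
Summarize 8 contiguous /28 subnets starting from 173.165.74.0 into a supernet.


Original prefix: /28
Number of subnets: 8 = 2^3
New prefix = 28 - 3 = 25
Supernet: 173.165.74.0/25


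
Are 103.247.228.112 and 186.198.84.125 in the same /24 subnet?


Mask: 255.255.255.0
103.247.228.112 AND mask = 103.247.228.0
186.198.84.125 AND mask = 186.198.84.0
No, different subnets (103.247.228.0 vs 186.198.84.0)


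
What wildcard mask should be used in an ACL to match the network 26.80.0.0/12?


Subnet mask: 255.240.0.0
Wildcard = 255.255.255.255 - subnet mask
255 - 255 = 0
255 - 240 = 15
255 - 0 = 255
255 - 0 = 255
Wildcard: 0.15.255.255


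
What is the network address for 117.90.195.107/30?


IP:   01110101.01011010.11000011.01101011
Mask: 11111111.11111111.11111111.11111100
AND operation:
Net:  01110101.01011010.11000011.01101000
Network: 117.90.195.104/30


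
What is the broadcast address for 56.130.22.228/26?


Network: 56.130.22.192/26
Host bits = 6
Set all host bits to 1:
Broadcast: 56.130.22.255


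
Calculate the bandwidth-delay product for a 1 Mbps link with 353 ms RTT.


BDP = bandwidth * RTT
= 1 Mbps * 353 ms
= 1 * 1e6 * 353 / 1000 bits
= 353000 bits
= 44125 bytes
= 43.0908 KB
BDP = 353000 bits (44125 bytes)


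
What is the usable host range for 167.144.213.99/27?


Network: 167.144.213.96
Broadcast: 167.144.213.127
First usable = network + 1
Last usable = broadcast - 1
Range: 167.144.213.97 to 167.144.213.126


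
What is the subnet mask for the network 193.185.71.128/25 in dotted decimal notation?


/25 means 25 network bits, 7 host bits
Binary: 11111111111111111111111110000000
Mask: 255.255.255.128


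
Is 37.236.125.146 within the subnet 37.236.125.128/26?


Subnet network: 37.236.125.128
Test IP AND mask: 37.236.125.128
Yes, 37.236.125.146 is in 37.236.125.128/26


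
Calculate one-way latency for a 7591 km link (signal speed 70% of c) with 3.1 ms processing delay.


Speed = 0.7 * 3e5 km/s = 210000 km/s
Propagation delay = 7591 / 210000 = 0.0361 s = 36.1476 ms
Processing delay = 3.1 ms
Total one-way latency = 39.2476 ms


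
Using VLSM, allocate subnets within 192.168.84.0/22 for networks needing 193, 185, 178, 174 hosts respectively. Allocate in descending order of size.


193 hosts -> /24 (254 usable): 192.168.84.0/24
185 hosts -> /24 (254 usable): 192.168.85.0/24
178 hosts -> /24 (254 usable): 192.168.86.0/24
174 hosts -> /24 (254 usable): 192.168.87.0/24
Allocation: 192.168.84.0/24 (193 hosts, 254 usable); 192.168.85.0/24 (185 hosts, 254 usable); 192.168.86.0/24 (178 hosts, 254 usable); 192.168.87.0/24 (174 hosts, 254 usable)


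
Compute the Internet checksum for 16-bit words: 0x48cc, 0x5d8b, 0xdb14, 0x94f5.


Sum all words (with carry folding):
+ 0x48cc = 0x48cc
+ 0x5d8b = 0xa657
+ 0xdb14 = 0x816c
+ 0x94f5 = 0x1662
One's complement: ~0x1662
Checksum = 0xe99d


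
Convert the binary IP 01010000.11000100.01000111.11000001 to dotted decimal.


01010000 = 80
11000100 = 196
01000111 = 71
11000001 = 193
IP: 80.196.71.193


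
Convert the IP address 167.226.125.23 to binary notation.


167 = 10100111
226 = 11100010
125 = 01111101
23 = 00010111
Binary: 10100111.11100010.01111101.00010111


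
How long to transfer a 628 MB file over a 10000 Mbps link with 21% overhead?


Effective throughput = 10000 * (1 - 21/100) = 7900 Mbps
File size in Mb = 628 * 8 = 5024 Mb
Time = 5024 / 7900
Time = 0.6359 seconds


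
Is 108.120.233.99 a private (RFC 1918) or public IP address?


RFC 1918 private ranges:
  10.0.0.0/8 (10.0.0.0 - 10.255.255.255)
  172.16.0.0/12 (172.16.0.0 - 172.31.255.255)
  192.168.0.0/16 (192.168.0.0 - 192.168.255.255)
Public (not in any RFC 1918 range)


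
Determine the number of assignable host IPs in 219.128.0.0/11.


Host bits = 32 - 11 = 21
Total addresses = 2^21 = 2097152
Usable = total - 2 (network and broadcast)
Usable hosts: 2097150


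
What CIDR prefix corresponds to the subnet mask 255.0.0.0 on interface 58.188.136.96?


Binary: 11111111.00000000.00000000.00000000
Count leading 1s
Prefix: /8


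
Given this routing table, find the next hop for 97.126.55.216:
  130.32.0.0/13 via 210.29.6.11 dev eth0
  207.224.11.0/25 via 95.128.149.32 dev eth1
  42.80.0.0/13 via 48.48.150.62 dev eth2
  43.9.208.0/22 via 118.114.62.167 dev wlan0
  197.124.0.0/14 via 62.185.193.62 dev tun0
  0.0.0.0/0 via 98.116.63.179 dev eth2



Longest prefix match for 97.126.55.216:
  /13 130.32.0.0: no
  /25 207.224.11.0: no
  /13 42.80.0.0: no
  /22 43.9.208.0: no
  /14 197.124.0.0: no
  /0 0.0.0.0: MATCH
Selected: next-hop 98.116.63.179 via eth2 (matched /0)


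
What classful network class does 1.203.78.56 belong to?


First octet: 1
Binary: 00000001
0xxxxxxx -> Class A (1-126)
Class A, default mask 255.0.0.0 (/8)


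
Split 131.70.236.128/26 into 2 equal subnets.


New prefix = 26 + 1 = 27
Each subnet has 32 addresses
  131.70.236.128/27
  131.70.236.160/27
Subnets: 131.70.236.128/27, 131.70.236.160/27


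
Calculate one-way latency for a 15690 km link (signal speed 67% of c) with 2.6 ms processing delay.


Speed = 0.67 * 3e5 km/s = 201000 km/s
Propagation delay = 15690 / 201000 = 0.0781 s = 78.0597 ms
Processing delay = 2.6 ms
Total one-way latency = 80.6597 ms


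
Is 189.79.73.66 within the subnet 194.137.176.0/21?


Subnet network: 194.137.176.0
Test IP AND mask: 189.79.72.0
No, 189.79.73.66 is not in 194.137.176.0/21


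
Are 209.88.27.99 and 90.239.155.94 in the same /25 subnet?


Mask: 255.255.255.128
209.88.27.99 AND mask = 209.88.27.0
90.239.155.94 AND mask = 90.239.155.0
No, different subnets (209.88.27.0 vs 90.239.155.0)


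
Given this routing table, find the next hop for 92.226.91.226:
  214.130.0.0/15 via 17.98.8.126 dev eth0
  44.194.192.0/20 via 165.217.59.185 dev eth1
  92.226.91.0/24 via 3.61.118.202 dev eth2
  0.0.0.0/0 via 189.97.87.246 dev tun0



Longest prefix match for 92.226.91.226:
  /15 214.130.0.0: no
  /20 44.194.192.0: no
  /24 92.226.91.0: MATCH
  /0 0.0.0.0: MATCH
Selected: next-hop 3.61.118.202 via eth2 (matched /24)


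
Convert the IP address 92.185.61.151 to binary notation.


92 = 01011100
185 = 10111001
61 = 00111101
151 = 10010111
Binary: 01011100.10111001.00111101.10010111


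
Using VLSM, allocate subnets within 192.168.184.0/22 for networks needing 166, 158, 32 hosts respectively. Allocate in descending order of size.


166 hosts -> /24 (254 usable): 192.168.184.0/24
158 hosts -> /24 (254 usable): 192.168.185.0/24
32 hosts -> /26 (62 usable): 192.168.186.0/26
Allocation: 192.168.184.0/24 (166 hosts, 254 usable); 192.168.185.0/24 (158 hosts, 254 usable); 192.168.186.0/26 (32 hosts, 62 usable)


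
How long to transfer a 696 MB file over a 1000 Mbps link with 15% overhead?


Effective throughput = 1000 * (1 - 15/100) = 850 Mbps
File size in Mb = 696 * 8 = 5568 Mb
Time = 5568 / 850
Time = 6.5506 seconds


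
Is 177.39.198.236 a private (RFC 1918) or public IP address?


RFC 1918 private ranges:
  10.0.0.0/8 (10.0.0.0 - 10.255.255.255)
  172.16.0.0/12 (172.16.0.0 - 172.31.255.255)
  192.168.0.0/16 (192.168.0.0 - 192.168.255.255)
Public (not in any RFC 1918 range)


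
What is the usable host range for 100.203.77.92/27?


Network: 100.203.77.64
Broadcast: 100.203.77.95
First usable = network + 1
Last usable = broadcast - 1
Range: 100.203.77.65 to 100.203.77.94


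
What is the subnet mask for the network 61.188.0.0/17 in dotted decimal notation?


/17 means 17 network bits, 15 host bits
Binary: 11111111111111111000000000000000
Mask: 255.255.128.0


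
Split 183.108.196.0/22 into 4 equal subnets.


New prefix = 22 + 2 = 24
Each subnet has 256 addresses
  183.108.196.0/24
  183.108.197.0/24
  183.108.198.0/24
  183.108.199.0/24
Subnets: 183.108.196.0/24, 183.108.197.0/24, 183.108.198.0/24, 183.108.199.0/24


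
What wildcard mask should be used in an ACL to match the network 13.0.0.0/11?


Subnet mask: 255.224.0.0
Wildcard = 255.255.255.255 - subnet mask
255 - 255 = 0
255 - 224 = 31
255 - 0 = 255
255 - 0 = 255
Wildcard: 0.31.255.255


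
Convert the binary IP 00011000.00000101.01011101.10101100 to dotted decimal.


00011000 = 24
00000101 = 5
01011101 = 93
10101100 = 172
IP: 24.5.93.172


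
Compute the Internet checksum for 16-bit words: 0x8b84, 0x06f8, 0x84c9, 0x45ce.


Sum all words (with carry folding):
+ 0x8b84 = 0x8b84
+ 0x06f8 = 0x927c
+ 0x84c9 = 0x1746
+ 0x45ce = 0x5d14
One's complement: ~0x5d14
Checksum = 0xa2eb


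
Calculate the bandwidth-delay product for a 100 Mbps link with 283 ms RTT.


BDP = bandwidth * RTT
= 100 Mbps * 283 ms
= 100 * 1e6 * 283 / 1000 bits
= 28300000 bits
= 3537500 bytes
= 3454.5898 KB
BDP = 28300000 bits (3537500 bytes)


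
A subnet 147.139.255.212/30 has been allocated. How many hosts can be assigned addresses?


Host bits = 32 - 30 = 2
Total addresses = 2^2 = 4
Usable = total - 2 (network and broadcast)
Usable hosts: 2


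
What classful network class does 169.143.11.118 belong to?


First octet: 169
Binary: 10101001
10xxxxxx -> Class B (128-191)
Class B, default mask 255.255.0.0 (/16)


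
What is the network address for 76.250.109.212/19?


IP:   01001100.11111010.01101101.11010100
Mask: 11111111.11111111.11100000.00000000
AND operation:
Net:  01001100.11111010.01100000.00000000
Network: 76.250.96.0/19
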